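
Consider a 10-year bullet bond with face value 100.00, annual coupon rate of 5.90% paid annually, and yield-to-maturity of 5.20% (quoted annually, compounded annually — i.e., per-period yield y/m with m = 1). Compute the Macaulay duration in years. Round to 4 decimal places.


Coupon per period c = face * coupon_rate / m = 5.900000
Periods per year m = 1; per-period yield y/m = 0.052000
Number of cashflows N = 10
Cashflows (t years, CF_t, discount factor 1/(1+y/m)^(m*t), PV):
  t = 1.0000: CF_t = 5.900000, DF = 0.950570, PV = 5.608365
  t = 2.0000: CF_t = 5.900000, DF = 0.903584, PV = 5.331145
  t = 3.0000: CF_t = 5.900000, DF = 0.858920, PV = 5.067629
  t = 4.0000: CF_t = 5.900000, DF = 0.816464, PV = 4.817138
  t = 5.0000: CF_t = 5.900000, DF = 0.776106, PV = 4.579028
  t = 6.0000: CF_t = 5.900000, DF = 0.737744, PV = 4.352688
  t = 7.0000: CF_t = 5.900000, DF = 0.701277, PV = 4.137536
  t = 8.0000: CF_t = 5.900000, DF = 0.666613, PV = 3.933019
  t = 9.0000: CF_t = 5.900000, DF = 0.633663, PV = 3.738612
  t = 10.0000: CF_t = 105.900000, DF = 0.602341, PV = 63.787938
Price P = sum_t PV_t = 105.353099
Macaulay numerator sum_t t * PV_t:
  t * PV_t at t = 1.0000: 5.608365
  t * PV_t at t = 2.0000: 10.662291
  t * PV_t at t = 3.0000: 15.202886
  t * PV_t at t = 4.0000: 19.268550
  t * PV_t at t = 5.0000: 22.895141
  t * PV_t at t = 6.0000: 26.116130
  t * PV_t at t = 7.0000: 28.962755
  t * PV_t at t = 8.0000: 31.464156
  t * PV_t at t = 9.0000: 33.647505
  t * PV_t at t = 10.0000: 637.879378
Macaulay duration D = (sum_t t * PV_t) / P = 831.707157 / 105.353099 = 7.894473

Answer: Macaulay duration = 7.8945 years


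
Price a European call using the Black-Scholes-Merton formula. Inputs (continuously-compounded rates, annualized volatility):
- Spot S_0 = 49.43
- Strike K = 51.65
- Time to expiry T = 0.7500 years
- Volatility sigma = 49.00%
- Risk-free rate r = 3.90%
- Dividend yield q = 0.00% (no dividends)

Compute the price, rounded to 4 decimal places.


Answer: Price = 8.0065

Derivation:
d1 = (ln(S/K) + (r - q + 0.5*sigma^2) * T) / (sigma * sqrt(T)) = 0.17757605
d2 = d1 - sigma * sqrt(T) = -0.24677640
exp(-rT) = 0.97117364; exp(-qT) = 1.00000000
C = S_0 * exp(-qT) * N(d1) - K * exp(-rT) * N(d2)
N(d1) = 0.57047203; N(d2) = 0.40254064
C = 49.4300 * 1.00000000 * 0.57047203 - 51.6500 * 0.97117364 * 0.40254064 = 8.0065


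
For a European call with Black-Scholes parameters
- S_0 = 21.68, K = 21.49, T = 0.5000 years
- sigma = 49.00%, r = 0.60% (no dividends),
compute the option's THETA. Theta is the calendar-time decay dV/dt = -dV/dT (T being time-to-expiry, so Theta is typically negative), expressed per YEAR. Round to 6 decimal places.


d1 = 0.2073048499; d2 = -0.1391774729
phi(d1) = 0.3904613917; exp(-qT) = 1.0000000000; exp(-rT) = 0.9970044955
Theta = -S*exp(-qT)*phi(d1)*sigma/(2*sqrt(T)) - r*K*exp(-rT)*N(d2) + q*S*exp(-qT)*N(d1)
N(d1) = 0.5821141066; N(d2) = 0.4446549546; sqrt(T) = 0.7071067812
Term 1 = -21.6800 * 1.0000000000 * 0.3904613917 * 0.4900 / (2 * 0.7071067812) = -2.9330431885
Term 2 = -0.0060 * 21.4900 * 0.9970044955 * 0.4446549546 = -0.0571620662
Term 3 = 0 (no dividend yield, q = 0)
Theta = -2.9330431885 + (-0.0571620662) + (0.0000000000) = -2.990205

Answer: Theta = -2.990205


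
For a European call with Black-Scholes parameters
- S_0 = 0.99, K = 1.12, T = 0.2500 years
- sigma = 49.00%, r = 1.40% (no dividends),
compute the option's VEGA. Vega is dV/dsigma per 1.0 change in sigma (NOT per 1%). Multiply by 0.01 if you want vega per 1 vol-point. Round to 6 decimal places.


Answer: Vega = 0.184629

Derivation:
d1 = -0.3668021272; d2 = -0.6118021272
phi(d1) = 0.3729874771; exp(-qT) = 1.0000000000; exp(-rT) = 0.9965061179
Vega = S * exp(-qT) * phi(d1) * sqrt(T) = 0.9900 * 1.0000000000 * 0.3729874771 * 0.5000000000 = 0.184629


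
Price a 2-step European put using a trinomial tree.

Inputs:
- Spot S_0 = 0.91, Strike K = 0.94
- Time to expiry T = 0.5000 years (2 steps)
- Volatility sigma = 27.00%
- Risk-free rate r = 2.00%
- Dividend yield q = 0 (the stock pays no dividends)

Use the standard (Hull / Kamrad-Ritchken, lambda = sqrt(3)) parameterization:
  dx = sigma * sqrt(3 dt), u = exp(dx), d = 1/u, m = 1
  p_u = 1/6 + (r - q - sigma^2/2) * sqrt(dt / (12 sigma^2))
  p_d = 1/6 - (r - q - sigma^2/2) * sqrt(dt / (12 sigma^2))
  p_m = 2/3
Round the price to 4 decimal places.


dt = T/N = 0.250000; dx = sigma*sqrt(3*dt) = 0.233827
u = exp(dx) = 1.263426; d = 1/u = 0.791499
p_u = 0.157873, p_m = 0.666667, p_d = 0.175461
Discount per step: exp(-r*dt) = 0.995012
Stock lattice S(k, j) with j the centered position index:
  k=0: S(0,+0) = 0.9100
  k=1: S(1,-1) = 0.7203; S(1,+0) = 0.9100; S(1,+1) = 1.1497
  k=2: S(2,-2) = 0.5701; S(2,-1) = 0.7203; S(2,+0) = 0.9100; S(2,+1) = 1.1497; S(2,+2) = 1.4526
Terminal payoffs V(N, j) = max(K - S_T, 0):
  V(2,-2) = 0.369912; V(2,-1) = 0.219736; V(2,+0) = 0.030000; V(2,+1) = 0.000000; V(2,+2) = 0.000000
Backward induction: V(k, j) = exp(-r*dt) * [p_u * V(k+1, j+1) + p_m * V(k+1, j) + p_d * V(k+1, j-1)]
  V(1,-1) = exp(-r*dt) * [p_u*0.030000 + p_m*0.219736 + p_d*0.369912] = 0.215054
  V(1,+0) = exp(-r*dt) * [p_u*0.000000 + p_m*0.030000 + p_d*0.219736] = 0.058263
  V(1,+1) = exp(-r*dt) * [p_u*0.000000 + p_m*0.000000 + p_d*0.030000] = 0.005238
  V(0,+0) = exp(-r*dt) * [p_u*0.005238 + p_m*0.058263 + p_d*0.215054] = 0.077016

Answer: Price = V(0,0) = 0.0770


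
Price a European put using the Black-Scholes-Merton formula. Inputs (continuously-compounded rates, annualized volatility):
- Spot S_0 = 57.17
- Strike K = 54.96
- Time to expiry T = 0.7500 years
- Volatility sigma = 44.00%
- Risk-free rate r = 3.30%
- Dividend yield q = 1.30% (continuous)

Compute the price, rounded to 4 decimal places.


d1 = (ln(S/K) + (r - q + 0.5*sigma^2) * T) / (sigma * sqrt(T)) = 0.33335060
d2 = d1 - sigma * sqrt(T) = -0.04770058
exp(-rT) = 0.97555377; exp(-qT) = 0.99029738
P = K * exp(-rT) * N(-d2) - S_0 * exp(-qT) * N(-d1)
N(-d1) = 0.36943483; N(-d2) = 0.51902256
P = 54.9600 * 0.97555377 * 0.51902256 - 57.1700 * 0.99029738 * 0.36943483 = 6.9125

Answer: Price = 6.9125


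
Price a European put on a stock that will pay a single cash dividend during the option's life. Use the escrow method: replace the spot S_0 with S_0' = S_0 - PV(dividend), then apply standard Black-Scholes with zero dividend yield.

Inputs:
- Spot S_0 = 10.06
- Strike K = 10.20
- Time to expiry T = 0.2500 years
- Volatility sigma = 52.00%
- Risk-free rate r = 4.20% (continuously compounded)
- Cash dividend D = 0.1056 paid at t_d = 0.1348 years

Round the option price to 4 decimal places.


Answer: Price = 1.1075

Derivation:
PV(D) = D * exp(-r * t_d) = 0.1056 * 0.99435440 = 0.10500382
S_0' = S_0 - PV(D) = 10.0600 - 0.10500382 = 9.95499618
d1 = (ln(S_0'/K) + (r + sigma^2/2)*T) / (sigma*sqrt(T)) = 0.07687243
d2 = d1 - sigma*sqrt(T) = -0.18312757
exp(-rT) = 0.98955493
N(-d1) = 0.46936251; N(-d2) = 0.57265104
P = K * exp(-rT) * N(-d2) - S_0' * N(-d1) = 10.2000 * 0.98955493 * 0.57265104 - 9.95499618 * 0.46936251 = 1.1075


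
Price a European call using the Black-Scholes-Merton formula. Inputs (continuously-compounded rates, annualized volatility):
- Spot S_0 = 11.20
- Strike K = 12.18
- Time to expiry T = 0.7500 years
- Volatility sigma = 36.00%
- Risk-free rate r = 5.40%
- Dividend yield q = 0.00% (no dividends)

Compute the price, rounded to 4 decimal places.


d1 = (ln(S/K) + (r - q + 0.5*sigma^2) * T) / (sigma * sqrt(T)) = 0.01673840
d2 = d1 - sigma * sqrt(T) = -0.29503075
exp(-rT) = 0.96030916; exp(-qT) = 1.00000000
C = S_0 * exp(-qT) * N(d1) - K * exp(-rT) * N(d2)
N(d1) = 0.50667734; N(d2) = 0.38398520
C = 11.2000 * 1.00000000 * 0.50667734 - 12.1800 * 0.96030916 * 0.38398520 = 1.1835

Answer: Price = 1.1835


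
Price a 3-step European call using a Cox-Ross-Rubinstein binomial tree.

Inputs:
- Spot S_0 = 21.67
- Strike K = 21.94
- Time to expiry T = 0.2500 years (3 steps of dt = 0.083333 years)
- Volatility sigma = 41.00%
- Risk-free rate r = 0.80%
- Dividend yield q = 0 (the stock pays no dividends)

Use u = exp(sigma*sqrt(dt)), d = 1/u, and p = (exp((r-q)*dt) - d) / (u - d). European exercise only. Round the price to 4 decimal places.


dt = T/N = 0.083333
u = exp(sigma*sqrt(dt)) = 1.125646; d = 1/u = 0.888379
p = (exp((r-q)*dt) - d) / (u - d) = 0.473256
Discount per step: exp(-r*dt) = 0.999334
Stock lattice S(k, i) with i counting down-moves:
  k=0: S(0,0) = 21.6700
  k=1: S(1,0) = 24.3927; S(1,1) = 19.2512
  k=2: S(2,0) = 27.4576; S(2,1) = 21.6700; S(2,2) = 17.1023
  k=3: S(3,0) = 30.9075; S(3,1) = 24.3927; S(3,2) = 19.2512; S(3,3) = 15.1934
Terminal payoffs V(N, i) = max(S_T - K, 0):
  V(3,0) = 8.967511; V(3,1) = 2.452742; V(3,2) = 0.000000; V(3,3) = 0.000000
Backward induction: V(k, i) = exp(-r*dt) * [p * V(k+1, i) + (1-p) * V(k+1, i+1)].
  V(2,0) = exp(-r*dt) * [p*8.967511 + (1-p)*2.452742] = 5.532206
  V(2,1) = exp(-r*dt) * [p*2.452742 + (1-p)*0.000000] = 1.160001
  V(2,2) = exp(-r*dt) * [p*0.000000 + (1-p)*0.000000] = 0.000000
  V(1,0) = exp(-r*dt) * [p*5.532206 + (1-p)*1.160001] = 3.227021
  V(1,1) = exp(-r*dt) * [p*1.160001 + (1-p)*0.000000] = 0.548612
  V(0,0) = exp(-r*dt) * [p*3.227021 + (1-p)*0.548612] = 1.814975

Answer: Price = V(0,0) = 1.8150


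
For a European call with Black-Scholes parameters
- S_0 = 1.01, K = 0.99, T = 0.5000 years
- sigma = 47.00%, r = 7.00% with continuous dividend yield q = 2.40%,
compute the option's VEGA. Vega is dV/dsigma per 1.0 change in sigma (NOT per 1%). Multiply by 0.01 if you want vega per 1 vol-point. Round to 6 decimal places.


d1 = 0.2955575958; d2 = -0.0367825913
phi(d1) = 0.3818926696; exp(-qT) = 0.9880717129; exp(-rT) = 0.9656054163
Vega = S * exp(-qT) * phi(d1) * sqrt(T) = 1.0100 * 0.9880717129 * 0.3818926696 * 0.7071067812 = 0.269486

Answer: Vega = 0.269486


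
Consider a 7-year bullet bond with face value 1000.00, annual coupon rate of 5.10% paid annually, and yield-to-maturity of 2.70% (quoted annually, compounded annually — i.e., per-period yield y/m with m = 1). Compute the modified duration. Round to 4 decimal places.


Coupon per period c = face * coupon_rate / m = 51.000000
Periods per year m = 1; per-period yield y/m = 0.027000
Number of cashflows N = 7
Cashflows (t years, CF_t, discount factor 1/(1+y/m)^(m*t), PV):
  t = 1.0000: CF_t = 51.000000, DF = 0.973710, PV = 49.659202
  t = 2.0000: CF_t = 51.000000, DF = 0.948111, PV = 48.353653
  t = 3.0000: CF_t = 51.000000, DF = 0.923185, PV = 47.082427
  t = 4.0000: CF_t = 51.000000, DF = 0.898914, PV = 45.844623
  t = 5.0000: CF_t = 51.000000, DF = 0.875282, PV = 44.639360
  t = 6.0000: CF_t = 51.000000, DF = 0.852270, PV = 43.465784
  t = 7.0000: CF_t = 1051.000000, DF = 0.829864, PV = 872.187003
Price P = sum_t PV_t = 1151.232051
First compute Macaulay numerator sum_t t * PV_t:
  t * PV_t at t = 1.0000: 49.659202
  t * PV_t at t = 2.0000: 96.707306
  t * PV_t at t = 3.0000: 141.247282
  t * PV_t at t = 4.0000: 183.378490
  t * PV_t at t = 5.0000: 223.196799
  t * PV_t at t = 6.0000: 260.794702
  t * PV_t at t = 7.0000: 6105.309023
Macaulay duration D = 7060.292805 / 1151.232051 = 6.132815
Modified duration = D / (1 + y/m) = 6.132815 / (1 + 0.027000) = 5.971582

Answer: Modified duration = 5.9716


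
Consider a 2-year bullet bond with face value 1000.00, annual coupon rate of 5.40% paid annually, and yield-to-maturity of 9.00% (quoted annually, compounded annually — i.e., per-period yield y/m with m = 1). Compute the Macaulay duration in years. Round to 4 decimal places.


Answer: Macaulay duration = 1.9471 years

Derivation:
Coupon per period c = face * coupon_rate / m = 54.000000
Periods per year m = 1; per-period yield y/m = 0.090000
Number of cashflows N = 2
Cashflows (t years, CF_t, discount factor 1/(1+y/m)^(m*t), PV):
  t = 1.0000: CF_t = 54.000000, DF = 0.917431, PV = 49.541284
  t = 2.0000: CF_t = 1054.000000, DF = 0.841680, PV = 887.130713
Price P = sum_t PV_t = 936.671997
Macaulay numerator sum_t t * PV_t:
  t * PV_t at t = 1.0000: 49.541284
  t * PV_t at t = 2.0000: 1774.261426
Macaulay duration D = (sum_t t * PV_t) / P = 1823.802710 / 936.671997 = 1.947109


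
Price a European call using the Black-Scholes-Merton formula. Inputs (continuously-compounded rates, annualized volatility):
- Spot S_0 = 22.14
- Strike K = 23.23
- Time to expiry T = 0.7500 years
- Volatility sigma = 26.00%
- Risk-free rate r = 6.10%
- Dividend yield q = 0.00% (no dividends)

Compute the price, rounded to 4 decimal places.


Answer: Price = 1.9614

Derivation:
d1 = (ln(S/K) + (r - q + 0.5*sigma^2) * T) / (sigma * sqrt(T)) = 0.10233036
d2 = d1 - sigma * sqrt(T) = -0.12283624
exp(-rT) = 0.95528075; exp(-qT) = 1.00000000
C = S_0 * exp(-qT) * N(d1) - K * exp(-rT) * N(d2)
N(d1) = 0.54075277; N(d2) = 0.45111839
C = 22.1400 * 1.00000000 * 0.54075277 - 23.2300 * 0.95528075 * 0.45111839 = 1.9614


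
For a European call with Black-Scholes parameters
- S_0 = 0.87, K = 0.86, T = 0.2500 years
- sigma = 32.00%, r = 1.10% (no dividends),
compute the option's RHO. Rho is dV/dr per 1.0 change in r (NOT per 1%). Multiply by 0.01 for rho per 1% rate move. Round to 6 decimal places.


Answer: Rho = 0.108012

Derivation:
d1 = 0.1694426400; d2 = 0.0094426400
phi(d1) = 0.3932562133; exp(-qT) = 1.0000000000; exp(-rT) = 0.9972537778
N(d2) = 0.5037670124
Rho = K*T*exp(-rT)*N(d2) = 0.8600 * 0.2500 * 0.9972537778 * 0.5037670124 = 0.108012


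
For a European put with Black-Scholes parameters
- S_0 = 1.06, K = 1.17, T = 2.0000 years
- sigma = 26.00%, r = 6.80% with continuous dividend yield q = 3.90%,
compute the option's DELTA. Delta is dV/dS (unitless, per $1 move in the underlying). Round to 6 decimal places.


Answer: Delta = -0.435545

Derivation:
d1 = 0.0730636013; d2 = -0.2946319250
phi(d1) = 0.3978788655; exp(-qT) = 0.9249644265; exp(-rT) = 0.8728426325
N(-d1) = 0.4708777531
Delta = -exp(-qT) * N(-d1) = -0.9249644265 * 0.4708777531 = -0.435545


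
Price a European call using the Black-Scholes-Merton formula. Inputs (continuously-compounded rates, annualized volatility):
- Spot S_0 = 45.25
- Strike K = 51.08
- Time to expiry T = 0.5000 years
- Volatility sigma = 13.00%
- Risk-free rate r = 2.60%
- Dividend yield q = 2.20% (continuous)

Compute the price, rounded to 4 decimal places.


d1 = (ln(S/K) + (r - q + 0.5*sigma^2) * T) / (sigma * sqrt(T)) = -1.25065825
d2 = d1 - sigma * sqrt(T) = -1.34258213
exp(-rT) = 0.98708414; exp(-qT) = 0.98906028
C = S_0 * exp(-qT) * N(d1) - K * exp(-rT) * N(d2)
N(d1) = 0.10552959; N(d2) = 0.08970366
C = 45.2500 * 0.98906028 * 0.10552959 - 51.0800 * 0.98708414 * 0.08970366 = 0.2001

Answer: Price = 0.2001


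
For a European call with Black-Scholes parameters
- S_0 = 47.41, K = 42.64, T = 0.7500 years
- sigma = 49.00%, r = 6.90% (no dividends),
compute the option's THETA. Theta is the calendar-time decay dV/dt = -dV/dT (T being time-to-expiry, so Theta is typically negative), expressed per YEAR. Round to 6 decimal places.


d1 = 0.5840142983; d2 = 0.1596618504
phi(d1) = 0.3363930929; exp(-qT) = 1.0000000000; exp(-rT) = 0.9495662287
Theta = -S*exp(-qT)*phi(d1)*sigma/(2*sqrt(T)) - r*K*exp(-rT)*N(d2) + q*S*exp(-qT)*N(d1)
N(d1) = 0.7203946538; N(d2) = 0.5634262729; sqrt(T) = 0.8660254038
Term 1 = -47.4100 * 1.0000000000 * 0.3363930929 * 0.4900 / (2 * 0.8660254038) = -4.5118274057
Term 2 = -0.0690 * 42.6400 * 0.9495662287 * 0.5634262729 = -1.5740866725
Term 3 = 0 (no dividend yield, q = 0)
Theta = -4.5118274057 + (-1.5740866725) + (0.0000000000) = -6.085914

Answer: Theta = -6.085914


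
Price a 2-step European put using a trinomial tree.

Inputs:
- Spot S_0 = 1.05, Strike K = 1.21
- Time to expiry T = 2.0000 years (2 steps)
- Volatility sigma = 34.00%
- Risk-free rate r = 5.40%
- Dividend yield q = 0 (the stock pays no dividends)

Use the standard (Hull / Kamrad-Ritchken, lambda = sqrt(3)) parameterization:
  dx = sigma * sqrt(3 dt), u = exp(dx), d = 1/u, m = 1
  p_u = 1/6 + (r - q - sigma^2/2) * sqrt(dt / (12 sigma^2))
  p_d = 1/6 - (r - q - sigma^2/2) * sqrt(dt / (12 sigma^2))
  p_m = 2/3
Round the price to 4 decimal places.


Answer: Price = V(0,0) = 0.2223

Derivation:
dt = T/N = 1.000000; dx = sigma*sqrt(3*dt) = 0.588897
u = exp(dx) = 1.802000; d = 1/u = 0.554939
p_u = 0.163440, p_m = 0.666667, p_d = 0.169893
Discount per step: exp(-r*dt) = 0.947432
Stock lattice S(k, j) with j the centered position index:
  k=0: S(0,+0) = 1.0500
  k=1: S(1,-1) = 0.5827; S(1,+0) = 1.0500; S(1,+1) = 1.8921
  k=2: S(2,-2) = 0.3234; S(2,-1) = 0.5827; S(2,+0) = 1.0500; S(2,+1) = 1.8921; S(2,+2) = 3.4096
Terminal payoffs V(N, j) = max(K - S_T, 0):
  V(2,-2) = 0.886645; V(2,-1) = 0.627314; V(2,+0) = 0.160000; V(2,+1) = 0.000000; V(2,+2) = 0.000000
Backward induction: V(k, j) = exp(-r*dt) * [p_u * V(k+1, j+1) + p_m * V(k+1, j) + p_d * V(k+1, j-1)]
  V(1,-1) = exp(-r*dt) * [p_u*0.160000 + p_m*0.627314 + p_d*0.886645] = 0.563717
  V(1,+0) = exp(-r*dt) * [p_u*0.000000 + p_m*0.160000 + p_d*0.627314] = 0.202033
  V(1,+1) = exp(-r*dt) * [p_u*0.000000 + p_m*0.000000 + p_d*0.160000] = 0.025754
  V(0,+0) = exp(-r*dt) * [p_u*0.025754 + p_m*0.202033 + p_d*0.563717] = 0.222334


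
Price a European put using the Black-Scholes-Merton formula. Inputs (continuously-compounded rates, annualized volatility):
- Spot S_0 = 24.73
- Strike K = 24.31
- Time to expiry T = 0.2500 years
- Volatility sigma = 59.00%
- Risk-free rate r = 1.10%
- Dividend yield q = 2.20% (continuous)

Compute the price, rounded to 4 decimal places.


d1 = (ln(S/K) + (r - q + 0.5*sigma^2) * T) / (sigma * sqrt(T)) = 0.19624337
d2 = d1 - sigma * sqrt(T) = -0.09875663
exp(-rT) = 0.99725378; exp(-qT) = 0.99451510
P = K * exp(-rT) * N(-d2) - S_0 * exp(-qT) * N(-d1)
N(-d1) = 0.42220984; N(-d2) = 0.53933425
P = 24.3100 * 0.99725378 * 0.53933425 - 24.7300 * 0.99451510 * 0.42220984 = 2.6912

Answer: Price = 2.6912


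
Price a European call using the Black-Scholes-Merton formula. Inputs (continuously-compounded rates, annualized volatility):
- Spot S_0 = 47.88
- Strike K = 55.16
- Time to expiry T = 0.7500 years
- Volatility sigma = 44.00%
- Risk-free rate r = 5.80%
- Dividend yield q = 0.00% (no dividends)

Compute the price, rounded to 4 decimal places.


d1 = (ln(S/K) + (r - q + 0.5*sigma^2) * T) / (sigma * sqrt(T)) = -0.06676314
d2 = d1 - sigma * sqrt(T) = -0.44781432
exp(-rT) = 0.95743255; exp(-qT) = 1.00000000
C = S_0 * exp(-qT) * N(d1) - K * exp(-rT) * N(d2)
N(d1) = 0.47338513; N(d2) = 0.32714361
C = 47.8800 * 1.00000000 * 0.47338513 - 55.1600 * 0.95743255 * 0.32714361 = 5.3886

Answer: Price = 5.3886


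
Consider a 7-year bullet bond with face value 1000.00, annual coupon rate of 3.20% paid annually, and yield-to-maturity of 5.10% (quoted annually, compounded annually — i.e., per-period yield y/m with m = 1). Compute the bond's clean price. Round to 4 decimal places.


Answer: Price = 890.4562

Derivation:
Coupon per period c = face * coupon_rate / m = 32.000000
Periods per year m = 1; per-period yield y/m = 0.051000
Number of cashflows N = 7
Cashflows (t years, CF_t, discount factor 1/(1+y/m)^(m*t), PV):
  t = 1.0000: CF_t = 32.000000, DF = 0.951475, PV = 30.447193
  t = 2.0000: CF_t = 32.000000, DF = 0.905304, PV = 28.969737
  t = 3.0000: CF_t = 32.000000, DF = 0.861374, PV = 27.563974
  t = 4.0000: CF_t = 32.000000, DF = 0.819576, PV = 26.226426
  t = 5.0000: CF_t = 32.000000, DF = 0.779806, PV = 24.953783
  t = 6.0000: CF_t = 32.000000, DF = 0.741965, PV = 23.742896
  t = 7.0000: CF_t = 1032.000000, DF = 0.705961, PV = 728.552219
Price P = sum_t PV_t = 890.456227


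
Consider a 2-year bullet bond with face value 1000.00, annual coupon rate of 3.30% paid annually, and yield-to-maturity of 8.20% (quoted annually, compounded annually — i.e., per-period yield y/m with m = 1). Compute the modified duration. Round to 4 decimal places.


Answer: Modified duration = 1.8176

Derivation:
Coupon per period c = face * coupon_rate / m = 33.000000
Periods per year m = 1; per-period yield y/m = 0.082000
Number of cashflows N = 2
Cashflows (t years, CF_t, discount factor 1/(1+y/m)^(m*t), PV):
  t = 1.0000: CF_t = 33.000000, DF = 0.924214, PV = 30.499076
  t = 2.0000: CF_t = 1033.000000, DF = 0.854172, PV = 882.359976
Price P = sum_t PV_t = 912.859051
First compute Macaulay numerator sum_t t * PV_t:
  t * PV_t at t = 1.0000: 30.499076
  t * PV_t at t = 2.0000: 1764.719951
Macaulay duration D = 1795.219027 / 912.859051 = 1.966590
Modified duration = D / (1 + y/m) = 1.966590 / (1 + 0.082000) = 1.817550


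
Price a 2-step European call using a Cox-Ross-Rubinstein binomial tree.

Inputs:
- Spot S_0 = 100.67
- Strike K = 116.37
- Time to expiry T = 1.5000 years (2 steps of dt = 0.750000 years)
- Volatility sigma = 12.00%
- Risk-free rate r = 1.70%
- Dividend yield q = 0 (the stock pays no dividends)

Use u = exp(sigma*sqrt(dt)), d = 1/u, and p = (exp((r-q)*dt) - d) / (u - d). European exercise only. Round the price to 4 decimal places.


Answer: Price = V(0,0) = 2.1139

Derivation:
dt = T/N = 0.750000
u = exp(sigma*sqrt(dt)) = 1.109515; d = 1/u = 0.901295
p = (exp((r-q)*dt) - d) / (u - d) = 0.535668
Discount per step: exp(-r*dt) = 0.987331
Stock lattice S(k, i) with i counting down-moves:
  k=0: S(0,0) = 100.6700
  k=1: S(1,0) = 111.6949; S(1,1) = 90.7333
  k=2: S(2,0) = 123.9272; S(2,1) = 100.6700; S(2,2) = 81.7775
Terminal payoffs V(N, i) = max(S_T - K, 0):
  V(2,0) = 7.557156; V(2,1) = 0.000000; V(2,2) = 0.000000
Backward induction: V(k, i) = exp(-r*dt) * [p * V(k+1, i) + (1-p) * V(k+1, i+1)].
  V(1,0) = exp(-r*dt) * [p*7.557156 + (1-p)*0.000000] = 3.996839
  V(1,1) = exp(-r*dt) * [p*0.000000 + (1-p)*0.000000] = 0.000000
  V(0,0) = exp(-r*dt) * [p*3.996839 + (1-p)*0.000000] = 2.113854


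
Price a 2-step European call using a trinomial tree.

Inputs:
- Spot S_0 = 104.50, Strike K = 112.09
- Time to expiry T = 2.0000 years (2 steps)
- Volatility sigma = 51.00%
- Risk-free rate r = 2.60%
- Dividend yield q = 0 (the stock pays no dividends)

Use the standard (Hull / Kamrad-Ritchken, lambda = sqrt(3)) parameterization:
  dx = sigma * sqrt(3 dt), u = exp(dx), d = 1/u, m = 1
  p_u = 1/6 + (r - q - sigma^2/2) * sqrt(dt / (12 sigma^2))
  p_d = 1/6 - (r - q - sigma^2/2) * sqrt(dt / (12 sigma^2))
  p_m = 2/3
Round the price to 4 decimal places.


dt = T/N = 1.000000; dx = sigma*sqrt(3*dt) = 0.883346
u = exp(dx) = 2.418980; d = 1/u = 0.413397
p_u = 0.107771, p_m = 0.666667, p_d = 0.225562
Discount per step: exp(-r*dt) = 0.974335
Stock lattice S(k, j) with j the centered position index:
  k=0: S(0,+0) = 104.5000
  k=1: S(1,-1) = 43.2000; S(1,+0) = 104.5000; S(1,+1) = 252.7834
  k=2: S(2,-2) = 17.8588; S(2,-1) = 43.2000; S(2,+0) = 104.5000; S(2,+1) = 252.7834; S(2,+2) = 611.4779
Terminal payoffs V(N, j) = max(S_T - K, 0):
  V(2,-2) = 0.000000; V(2,-1) = 0.000000; V(2,+0) = 0.000000; V(2,+1) = 140.693397; V(2,+2) = 499.387950
Backward induction: V(k, j) = exp(-r*dt) * [p_u * V(k+1, j+1) + p_m * V(k+1, j) + p_d * V(k+1, j-1)]
  V(1,-1) = exp(-r*dt) * [p_u*0.000000 + p_m*0.000000 + p_d*0.000000] = 0.000000
  V(1,+0) = exp(-r*dt) * [p_u*140.693397 + p_m*0.000000 + p_d*0.000000] = 14.773558
  V(1,+1) = exp(-r*dt) * [p_u*499.387950 + p_m*140.693397 + p_d*0.000000] = 143.826743
  V(0,+0) = exp(-r*dt) * [p_u*143.826743 + p_m*14.773558 + p_d*0.000000] = 24.698840

Answer: Price = V(0,0) = 24.6988


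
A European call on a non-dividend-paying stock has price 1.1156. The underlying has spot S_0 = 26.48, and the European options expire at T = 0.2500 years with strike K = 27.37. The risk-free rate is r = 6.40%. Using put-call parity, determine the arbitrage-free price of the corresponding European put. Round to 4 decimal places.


Answer: Put price = 1.5712

Derivation:
Put-call parity: C - P = S_0 * exp(-qT) - K * exp(-rT).
S_0 * exp(-qT) = 26.4800 * 1.00000000 = 26.48000000
K * exp(-rT) = 27.3700 * 0.98412732 = 26.93556475
P = C - S*exp(-qT) + K*exp(-rT)
P = 1.1156 - 26.48000000 + 26.93556475 = 1.5712


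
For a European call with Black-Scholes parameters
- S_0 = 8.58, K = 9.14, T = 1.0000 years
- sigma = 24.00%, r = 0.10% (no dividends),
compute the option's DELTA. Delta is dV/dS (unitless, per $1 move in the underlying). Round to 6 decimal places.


Answer: Delta = 0.444616

Derivation:
d1 = -0.1392769665; d2 = -0.3792769665
phi(d1) = 0.3950916286; exp(-qT) = 1.0000000000; exp(-rT) = 0.9990004998
N(d1) = 0.4446156453
Delta = exp(-qT) * N(d1) = 1.0000000000 * 0.4446156453 = 0.444616


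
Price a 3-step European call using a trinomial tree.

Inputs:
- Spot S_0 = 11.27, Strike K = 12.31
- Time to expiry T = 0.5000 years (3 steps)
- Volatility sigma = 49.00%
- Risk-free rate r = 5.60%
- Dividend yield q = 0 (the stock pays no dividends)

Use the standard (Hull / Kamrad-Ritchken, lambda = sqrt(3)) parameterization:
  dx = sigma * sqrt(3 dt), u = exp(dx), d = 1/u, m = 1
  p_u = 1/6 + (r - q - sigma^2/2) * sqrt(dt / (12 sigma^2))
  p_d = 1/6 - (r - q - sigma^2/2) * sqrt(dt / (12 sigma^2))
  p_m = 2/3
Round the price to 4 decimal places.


dt = T/N = 0.166667; dx = sigma*sqrt(3*dt) = 0.346482
u = exp(dx) = 1.414084; d = 1/u = 0.707171
p_u = 0.151262, p_m = 0.666667, p_d = 0.182071
Discount per step: exp(-r*dt) = 0.990710
Stock lattice S(k, j) with j the centered position index:
  k=0: S(0,+0) = 11.2700
  k=1: S(1,-1) = 7.9698; S(1,+0) = 11.2700; S(1,+1) = 15.9367
  k=2: S(2,-2) = 5.6360; S(2,-1) = 7.9698; S(2,+0) = 11.2700; S(2,+1) = 15.9367; S(2,+2) = 22.5359
  k=3: S(3,-3) = 3.9856; S(3,-2) = 5.6360; S(3,-1) = 7.9698; S(3,+0) = 11.2700; S(3,+1) = 15.9367; S(3,+2) = 22.5359; S(3,+3) = 31.8676
Terminal payoffs V(N, j) = max(S_T - K, 0):
  V(3,-3) = 0.000000; V(3,-2) = 0.000000; V(3,-1) = 0.000000; V(3,+0) = 0.000000; V(3,+1) = 3.626732; V(3,+2) = 10.225886; V(3,+3) = 19.557647
Backward induction: V(k, j) = exp(-r*dt) * [p_u * V(k+1, j+1) + p_m * V(k+1, j) + p_d * V(k+1, j-1)]
  V(2,-2) = exp(-r*dt) * [p_u*0.000000 + p_m*0.000000 + p_d*0.000000] = 0.000000
  V(2,-1) = exp(-r*dt) * [p_u*0.000000 + p_m*0.000000 + p_d*0.000000] = 0.000000
  V(2,+0) = exp(-r*dt) * [p_u*3.626732 + p_m*0.000000 + p_d*0.000000] = 0.543490
  V(2,+1) = exp(-r*dt) * [p_u*10.225886 + p_m*3.626732 + p_d*0.000000] = 3.927777
  V(2,+2) = exp(-r*dt) * [p_u*19.557647 + p_m*10.225886 + p_d*3.626732] = 10.338959
  V(1,-1) = exp(-r*dt) * [p_u*0.543490 + p_m*0.000000 + p_d*0.000000] = 0.081446
  V(1,+0) = exp(-r*dt) * [p_u*3.927777 + p_m*0.543490 + p_d*0.000000] = 0.947564
  V(1,+1) = exp(-r*dt) * [p_u*10.338959 + p_m*3.927777 + p_d*0.543490] = 4.241588
  V(0,+0) = exp(-r*dt) * [p_u*4.241588 + p_m*0.947564 + p_d*0.081446] = 1.276162

Answer: Price = V(0,0) = 1.2762


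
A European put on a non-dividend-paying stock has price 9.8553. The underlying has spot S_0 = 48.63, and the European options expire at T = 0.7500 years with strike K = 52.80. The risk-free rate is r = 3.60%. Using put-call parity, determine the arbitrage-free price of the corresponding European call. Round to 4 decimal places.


Answer: Call price = 7.0918

Derivation:
Put-call parity: C - P = S_0 * exp(-qT) - K * exp(-rT).
S_0 * exp(-qT) = 48.6300 * 1.00000000 = 48.63000000
K * exp(-rT) = 52.8000 * 0.97336124 = 51.39347355
C = P + S*exp(-qT) - K*exp(-rT)
C = 9.8553 + 48.63000000 - 51.39347355 = 7.0918


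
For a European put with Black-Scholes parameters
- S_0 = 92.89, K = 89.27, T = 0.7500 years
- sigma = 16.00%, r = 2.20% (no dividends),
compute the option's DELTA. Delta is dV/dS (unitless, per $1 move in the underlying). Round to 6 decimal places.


d1 = 0.4752351369; d2 = 0.3366710723
phi(d1) = 0.3563425645; exp(-qT) = 1.0000000000; exp(-rT) = 0.9836353794
N(-d1) = 0.3173096927
Delta = -exp(-qT) * N(-d1) = -1.0000000000 * 0.3173096927 = -0.317310

Answer: Delta = -0.317310


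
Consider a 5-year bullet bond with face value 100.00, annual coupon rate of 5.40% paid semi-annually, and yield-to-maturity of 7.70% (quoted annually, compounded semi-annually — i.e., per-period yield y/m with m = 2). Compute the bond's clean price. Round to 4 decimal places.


Coupon per period c = face * coupon_rate / m = 2.700000
Periods per year m = 2; per-period yield y/m = 0.038500
Number of cashflows N = 10
Cashflows (t years, CF_t, discount factor 1/(1+y/m)^(m*t), PV):
  t = 0.5000: CF_t = 2.700000, DF = 0.962927, PV = 2.599904
  t = 1.0000: CF_t = 2.700000, DF = 0.927229, PV = 2.503518
  t = 1.5000: CF_t = 2.700000, DF = 0.892854, PV = 2.410706
  t = 2.0000: CF_t = 2.700000, DF = 0.859754, PV = 2.321335
  t = 2.5000: CF_t = 2.700000, DF = 0.827880, PV = 2.235277
  t = 3.0000: CF_t = 2.700000, DF = 0.797188, PV = 2.152409
  t = 3.5000: CF_t = 2.700000, DF = 0.767635, PV = 2.072613
  t = 4.0000: CF_t = 2.700000, DF = 0.739176, PV = 1.995776
  t = 4.5000: CF_t = 2.700000, DF = 0.711773, PV = 1.921787
  t = 5.0000: CF_t = 102.700000, DF = 0.685386, PV = 70.389104
Price P = sum_t PV_t = 90.602428

Answer: Price = 90.6024


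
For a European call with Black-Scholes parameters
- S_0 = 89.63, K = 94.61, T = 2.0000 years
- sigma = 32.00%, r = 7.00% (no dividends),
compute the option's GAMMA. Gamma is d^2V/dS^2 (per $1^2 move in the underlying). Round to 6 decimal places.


Answer: Gamma = 0.009020

Derivation:
d1 = 0.4161476024; d2 = -0.0364007375
phi(d1) = 0.3658514337; exp(-qT) = 1.0000000000; exp(-rT) = 0.8693582354
Gamma = exp(-qT) * phi(d1) / (S * sigma * sqrt(T)) = 1.0000000000 * 0.3658514337 / (89.6300 * 0.3200 * 1.4142135624) = 0.009020


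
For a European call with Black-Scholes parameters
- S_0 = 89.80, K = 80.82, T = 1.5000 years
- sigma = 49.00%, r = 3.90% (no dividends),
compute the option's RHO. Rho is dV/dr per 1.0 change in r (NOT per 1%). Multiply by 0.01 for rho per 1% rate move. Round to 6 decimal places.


d1 = 0.5731064747; d2 = -0.0270185123
phi(d1) = 0.3385227269; exp(-qT) = 1.0000000000; exp(-rT) = 0.9431782404
N(d2) = 0.4892224844
Rho = K*T*exp(-rT)*N(d2) = 80.8200 * 1.5000 * 0.9431782404 * 0.4892224844 = 55.938432

Answer: Rho = 55.938432


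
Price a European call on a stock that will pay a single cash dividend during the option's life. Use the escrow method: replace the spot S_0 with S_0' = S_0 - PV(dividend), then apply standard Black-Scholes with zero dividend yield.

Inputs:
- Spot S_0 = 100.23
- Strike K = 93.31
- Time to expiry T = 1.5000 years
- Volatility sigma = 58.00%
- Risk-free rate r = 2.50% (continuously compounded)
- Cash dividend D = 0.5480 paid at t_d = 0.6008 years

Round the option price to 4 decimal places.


Answer: Price = 31.4811

Derivation:
PV(D) = D * exp(-r * t_d) = 0.5480 * 0.98509224 = 0.53983055
S_0' = S_0 - PV(D) = 100.2300 - 0.53983055 = 99.69016945
d1 = (ln(S_0'/K) + (r + sigma^2/2)*T) / (sigma*sqrt(T)) = 0.50107521
d2 = d1 - sigma*sqrt(T) = -0.20927682
exp(-rT) = 0.96319442
N(d1) = 0.69184090; N(d2) = 0.41711607
C = S_0' * N(d1) - K * exp(-rT) * N(d2) = 99.69016945 * 0.69184090 - 93.3100 * 0.96319442 * 0.41711607 = 31.4811


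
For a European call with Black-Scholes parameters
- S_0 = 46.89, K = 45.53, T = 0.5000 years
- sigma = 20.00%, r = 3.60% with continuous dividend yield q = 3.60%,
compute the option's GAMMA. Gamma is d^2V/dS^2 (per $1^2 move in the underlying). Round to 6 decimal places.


Answer: Gamma = 0.056835

Derivation:
d1 = 0.2788333022; d2 = 0.1374119459
phi(d1) = 0.3837313662; exp(-qT) = 0.9821610324; exp(-rT) = 0.9821610324
Gamma = exp(-qT) * phi(d1) / (S * sigma * sqrt(T)) = 0.9821610324 * 0.3837313662 / (46.8900 * 0.2000 * 0.7071067812) = 0.056835


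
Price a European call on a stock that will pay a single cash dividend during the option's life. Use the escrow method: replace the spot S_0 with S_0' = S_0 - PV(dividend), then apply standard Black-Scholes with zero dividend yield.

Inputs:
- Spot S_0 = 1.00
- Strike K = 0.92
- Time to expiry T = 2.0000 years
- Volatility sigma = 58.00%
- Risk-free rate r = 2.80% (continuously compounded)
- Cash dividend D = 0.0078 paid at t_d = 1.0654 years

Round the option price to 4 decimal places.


Answer: Price = 0.3612

Derivation:
PV(D) = D * exp(-r * t_d) = 0.0078 * 0.97060936 = 0.00757075
S_0' = S_0 - PV(D) = 1.0000 - 0.00757075 = 0.99242925
d1 = (ln(S_0'/K) + (r + sigma^2/2)*T) / (sigma*sqrt(T)) = 0.57078397
d2 = d1 - sigma*sqrt(T) = -0.24945989
exp(-rT) = 0.94553914
N(d1) = 0.71592696; N(d2) = 0.40150253
C = S_0' * N(d1) - K * exp(-rT) * N(d2) = 0.99242925 * 0.71592696 - 0.9200 * 0.94553914 * 0.40150253 = 0.3612


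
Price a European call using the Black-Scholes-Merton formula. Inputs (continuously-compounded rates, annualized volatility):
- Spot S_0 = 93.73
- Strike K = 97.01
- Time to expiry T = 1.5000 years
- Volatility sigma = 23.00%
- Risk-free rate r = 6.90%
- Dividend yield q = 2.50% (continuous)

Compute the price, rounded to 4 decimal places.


Answer: Price = 11.4213

Derivation:
d1 = (ln(S/K) + (r - q + 0.5*sigma^2) * T) / (sigma * sqrt(T)) = 0.25304025
d2 = d1 - sigma * sqrt(T) = -0.02865107
exp(-rT) = 0.90167602; exp(-qT) = 0.96319442
C = S_0 * exp(-qT) * N(d1) - K * exp(-rT) * N(d2)
N(d1) = 0.59988145; N(d2) = 0.48857144
C = 93.7300 * 0.96319442 * 0.59988145 - 97.0100 * 0.90167602 * 0.48857144 = 11.4213


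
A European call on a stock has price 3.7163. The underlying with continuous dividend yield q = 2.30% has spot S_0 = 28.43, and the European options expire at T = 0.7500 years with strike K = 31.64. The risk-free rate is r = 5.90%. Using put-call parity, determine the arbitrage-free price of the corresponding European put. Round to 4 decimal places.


Put-call parity: C - P = S_0 * exp(-qT) - K * exp(-rT).
S_0 * exp(-qT) = 28.4300 * 0.98289793 = 27.94378813
K * exp(-rT) = 31.6400 * 0.95671475 = 30.27045465
P = C - S*exp(-qT) + K*exp(-rT)
P = 3.7163 - 27.94378813 + 30.27045465 = 6.0430

Answer: Put price = 6.0430


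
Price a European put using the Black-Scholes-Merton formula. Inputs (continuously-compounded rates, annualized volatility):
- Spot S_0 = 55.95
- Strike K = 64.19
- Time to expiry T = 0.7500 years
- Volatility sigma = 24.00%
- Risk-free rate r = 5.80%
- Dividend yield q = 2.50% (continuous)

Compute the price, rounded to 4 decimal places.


d1 = (ln(S/K) + (r - q + 0.5*sigma^2) * T) / (sigma * sqrt(T)) = -0.43801160
d2 = d1 - sigma * sqrt(T) = -0.64585769
exp(-rT) = 0.95743255; exp(-qT) = 0.98142469
P = K * exp(-rT) * N(-d2) - S_0 * exp(-qT) * N(-d1)
N(-d1) = 0.66931106; N(-d2) = 0.74081424
P = 64.1900 * 0.95743255 * 0.74081424 - 55.9500 * 0.98142469 * 0.66931106 = 8.7763

Answer: Price = 8.7763


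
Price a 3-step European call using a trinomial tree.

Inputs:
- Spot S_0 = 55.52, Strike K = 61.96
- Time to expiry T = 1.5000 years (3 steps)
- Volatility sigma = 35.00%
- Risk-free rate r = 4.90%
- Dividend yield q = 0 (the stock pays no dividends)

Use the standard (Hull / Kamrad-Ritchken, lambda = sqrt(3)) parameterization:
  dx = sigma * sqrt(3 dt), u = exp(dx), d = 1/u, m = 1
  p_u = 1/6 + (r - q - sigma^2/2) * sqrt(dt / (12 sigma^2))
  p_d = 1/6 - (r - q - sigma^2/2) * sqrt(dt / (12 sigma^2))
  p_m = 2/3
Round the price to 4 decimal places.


Answer: Price = V(0,0) = 8.6683

Derivation:
dt = T/N = 0.500000; dx = sigma*sqrt(3*dt) = 0.428661
u = exp(dx) = 1.535200; d = 1/u = 0.651381
p_u = 0.159522, p_m = 0.666667, p_d = 0.173811
Discount per step: exp(-r*dt) = 0.975798
Stock lattice S(k, j) with j the centered position index:
  k=0: S(0,+0) = 55.5200
  k=1: S(1,-1) = 36.1647; S(1,+0) = 55.5200; S(1,+1) = 85.2343
  k=2: S(2,-2) = 23.5570; S(2,-1) = 36.1647; S(2,+0) = 55.5200; S(2,+1) = 85.2343; S(2,+2) = 130.8517
  k=3: S(3,-3) = 15.3446; S(3,-2) = 23.5570; S(3,-1) = 36.1647; S(3,+0) = 55.5200; S(3,+1) = 85.2343; S(3,+2) = 130.8517; S(3,+3) = 200.8836
Terminal payoffs V(N, j) = max(S_T - K, 0):
  V(3,-3) = 0.000000; V(3,-2) = 0.000000; V(3,-1) = 0.000000; V(3,+0) = 0.000000; V(3,+1) = 23.274307; V(3,+2) = 68.891714; V(3,+3) = 138.923559
Backward induction: V(k, j) = exp(-r*dt) * [p_u * V(k+1, j+1) + p_m * V(k+1, j) + p_d * V(k+1, j-1)]
  V(2,-2) = exp(-r*dt) * [p_u*0.000000 + p_m*0.000000 + p_d*0.000000] = 0.000000
  V(2,-1) = exp(-r*dt) * [p_u*0.000000 + p_m*0.000000 + p_d*0.000000] = 0.000000
  V(2,+0) = exp(-r*dt) * [p_u*23.274307 + p_m*0.000000 + p_d*0.000000] = 3.622914
  V(2,+1) = exp(-r*dt) * [p_u*68.891714 + p_m*23.274307 + p_d*0.000000] = 25.864465
  V(2,+2) = exp(-r*dt) * [p_u*138.923559 + p_m*68.891714 + p_d*23.274307] = 70.388726
  V(1,-1) = exp(-r*dt) * [p_u*3.622914 + p_m*0.000000 + p_d*0.000000] = 0.563948
  V(1,+0) = exp(-r*dt) * [p_u*25.864465 + p_m*3.622914 + p_d*0.000000] = 6.382922
  V(1,+1) = exp(-r*dt) * [p_u*70.388726 + p_m*25.864465 + p_d*3.622914] = 28.396935
  V(0,+0) = exp(-r*dt) * [p_u*28.396935 + p_m*6.382922 + p_d*0.563948] = 8.668252


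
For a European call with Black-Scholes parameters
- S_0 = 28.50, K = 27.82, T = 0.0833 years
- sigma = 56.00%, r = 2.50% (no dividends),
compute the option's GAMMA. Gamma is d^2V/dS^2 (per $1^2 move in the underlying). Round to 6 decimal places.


Answer: Gamma = 0.084085

Derivation:
d1 = 0.2431100433; d2 = 0.0814843028
phi(d1) = 0.3873255288; exp(-qT) = 1.0000000000; exp(-rT) = 0.9979196669
Gamma = exp(-qT) * phi(d1) / (S * sigma * sqrt(T)) = 1.0000000000 * 0.3873255288 / (28.5000 * 0.5600 * 0.2886173938) = 0.084085


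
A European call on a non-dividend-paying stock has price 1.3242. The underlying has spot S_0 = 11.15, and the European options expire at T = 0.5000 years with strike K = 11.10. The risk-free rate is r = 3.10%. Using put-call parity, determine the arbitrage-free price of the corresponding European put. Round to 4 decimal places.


Answer: Put price = 1.1035

Derivation:
Put-call parity: C - P = S_0 * exp(-qT) - K * exp(-rT).
S_0 * exp(-qT) = 11.1500 * 1.00000000 = 11.15000000
K * exp(-rT) = 11.1000 * 0.98461951 = 10.92927652
P = C - S*exp(-qT) + K*exp(-rT)
P = 1.3242 - 11.15000000 + 10.92927652 = 1.1035


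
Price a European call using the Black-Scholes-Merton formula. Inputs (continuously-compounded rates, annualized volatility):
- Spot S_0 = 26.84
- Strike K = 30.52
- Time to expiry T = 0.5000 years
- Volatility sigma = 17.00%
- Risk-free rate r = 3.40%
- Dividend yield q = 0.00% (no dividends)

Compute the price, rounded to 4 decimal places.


d1 = (ln(S/K) + (r - q + 0.5*sigma^2) * T) / (sigma * sqrt(T)) = -0.86736126
d2 = d1 - sigma * sqrt(T) = -0.98756941
exp(-rT) = 0.98314368; exp(-qT) = 1.00000000
C = S_0 * exp(-qT) * N(d1) - K * exp(-rT) * N(d2)
N(d1) = 0.19287205; N(d2) = 0.16168179
C = 26.8400 * 1.00000000 * 0.19287205 - 30.5200 * 0.98314368 * 0.16168179 = 0.3253

Answer: Price = 0.3253


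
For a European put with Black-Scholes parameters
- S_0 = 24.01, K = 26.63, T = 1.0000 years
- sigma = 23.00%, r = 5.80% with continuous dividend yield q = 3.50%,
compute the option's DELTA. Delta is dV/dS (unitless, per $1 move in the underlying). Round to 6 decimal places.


d1 = -0.2352956069; d2 = -0.4652956069
phi(d1) = 0.3880502084; exp(-qT) = 0.9656054163; exp(-rT) = 0.9436499474
N(-d1) = 0.5930103477
Delta = -exp(-qT) * N(-d1) = -0.9656054163 * 0.5930103477 = -0.572614

Answer: Delta = -0.572614


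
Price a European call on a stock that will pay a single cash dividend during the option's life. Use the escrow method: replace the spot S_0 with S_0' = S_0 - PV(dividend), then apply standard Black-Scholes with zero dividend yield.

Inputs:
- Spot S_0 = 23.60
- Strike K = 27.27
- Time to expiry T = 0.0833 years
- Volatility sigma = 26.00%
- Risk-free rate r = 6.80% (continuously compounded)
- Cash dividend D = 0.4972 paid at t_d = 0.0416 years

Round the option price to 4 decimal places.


Answer: Price = 0.0111

Derivation:
PV(D) = D * exp(-r * t_d) = 0.4972 * 0.99717520 = 0.49579551
S_0' = S_0 - PV(D) = 23.6000 - 0.49579551 = 23.10420449
d1 = (ln(S_0'/K) + (r + sigma^2/2)*T) / (sigma*sqrt(T)) = -2.09610272
d2 = d1 - sigma*sqrt(T) = -2.17114324
exp(-rT) = 0.99435161
N(d1) = 0.01803654; N(d2) = 0.01496017
C = S_0' * N(d1) - K * exp(-rT) * N(d2) = 23.10420449 * 0.01803654 - 27.2700 * 0.99435161 * 0.01496017 = 0.0111


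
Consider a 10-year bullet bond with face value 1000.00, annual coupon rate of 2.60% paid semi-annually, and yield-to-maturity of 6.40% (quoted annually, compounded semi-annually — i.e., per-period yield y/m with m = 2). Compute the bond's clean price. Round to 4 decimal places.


Coupon per period c = face * coupon_rate / m = 13.000000
Periods per year m = 2; per-period yield y/m = 0.032000
Number of cashflows N = 20
Cashflows (t years, CF_t, discount factor 1/(1+y/m)^(m*t), PV):
  t = 0.5000: CF_t = 13.000000, DF = 0.968992, PV = 12.596899
  t = 1.0000: CF_t = 13.000000, DF = 0.938946, PV = 12.206298
  t = 1.5000: CF_t = 13.000000, DF = 0.909831, PV = 11.827808
  t = 2.0000: CF_t = 13.000000, DF = 0.881620, PV = 11.461054
  t = 2.5000: CF_t = 13.000000, DF = 0.854283, PV = 11.105673
  t = 3.0000: CF_t = 13.000000, DF = 0.827793, PV = 10.761311
  t = 3.5000: CF_t = 13.000000, DF = 0.802125, PV = 10.427627
  t = 4.0000: CF_t = 13.000000, DF = 0.777253, PV = 10.104289
  t = 4.5000: CF_t = 13.000000, DF = 0.753152, PV = 9.790978
  t = 5.0000: CF_t = 13.000000, DF = 0.729799, PV = 9.487382
  t = 5.5000: CF_t = 13.000000, DF = 0.707169, PV = 9.193199
  t = 6.0000: CF_t = 13.000000, DF = 0.685241, PV = 8.908139
  t = 6.5000: CF_t = 13.000000, DF = 0.663994, PV = 8.631918
  t = 7.0000: CF_t = 13.000000, DF = 0.643405, PV = 8.364261
  t = 7.5000: CF_t = 13.000000, DF = 0.623454, PV = 8.104904
  t = 8.0000: CF_t = 13.000000, DF = 0.604122, PV = 7.853589
  t = 8.5000: CF_t = 13.000000, DF = 0.585390, PV = 7.610067
  t = 9.0000: CF_t = 13.000000, DF = 0.567238, PV = 7.374096
  t = 9.5000: CF_t = 13.000000, DF = 0.549649, PV = 7.145442
  t = 10.0000: CF_t = 1013.000000, DF = 0.532606, PV = 539.529877
Price P = sum_t PV_t = 722.484812

Answer: Price = 722.4848
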